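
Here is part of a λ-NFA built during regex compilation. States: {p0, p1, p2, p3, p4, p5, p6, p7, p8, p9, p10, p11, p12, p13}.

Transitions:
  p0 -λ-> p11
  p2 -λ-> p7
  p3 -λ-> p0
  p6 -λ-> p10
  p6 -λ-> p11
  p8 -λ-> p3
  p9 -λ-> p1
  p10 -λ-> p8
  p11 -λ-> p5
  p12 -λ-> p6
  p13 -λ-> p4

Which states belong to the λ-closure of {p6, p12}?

{p0, p3, p5, p6, p8, p10, p11, p12}

Start with {p6, p12}.
From p6 via λ: add p10, p11.
From p10 via λ: add p8.
From p11 via λ: add p5.
From p8 via λ: add p3.
From p3 via λ: add p0.
No new states can be added; the closed set is {p0, p3, p5, p6, p8, p10, p11, p12}.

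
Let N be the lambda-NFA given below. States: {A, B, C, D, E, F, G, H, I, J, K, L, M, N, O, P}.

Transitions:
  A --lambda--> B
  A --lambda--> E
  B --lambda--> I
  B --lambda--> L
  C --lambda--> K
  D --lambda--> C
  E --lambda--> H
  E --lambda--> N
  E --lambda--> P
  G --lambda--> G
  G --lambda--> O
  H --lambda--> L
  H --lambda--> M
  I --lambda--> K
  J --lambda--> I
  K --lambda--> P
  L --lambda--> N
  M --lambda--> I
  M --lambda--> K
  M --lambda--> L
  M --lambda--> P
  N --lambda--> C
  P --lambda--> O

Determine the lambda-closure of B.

{B, C, I, K, L, N, O, P}

Start with {B}.
From B via lambda: add I, L.
From I via lambda: add K.
From L via lambda: add N.
From K via lambda: add P.
From N via lambda: add C.
From P via lambda: add O.
No new states can be added; the closed set is {B, C, I, K, L, N, O, P}.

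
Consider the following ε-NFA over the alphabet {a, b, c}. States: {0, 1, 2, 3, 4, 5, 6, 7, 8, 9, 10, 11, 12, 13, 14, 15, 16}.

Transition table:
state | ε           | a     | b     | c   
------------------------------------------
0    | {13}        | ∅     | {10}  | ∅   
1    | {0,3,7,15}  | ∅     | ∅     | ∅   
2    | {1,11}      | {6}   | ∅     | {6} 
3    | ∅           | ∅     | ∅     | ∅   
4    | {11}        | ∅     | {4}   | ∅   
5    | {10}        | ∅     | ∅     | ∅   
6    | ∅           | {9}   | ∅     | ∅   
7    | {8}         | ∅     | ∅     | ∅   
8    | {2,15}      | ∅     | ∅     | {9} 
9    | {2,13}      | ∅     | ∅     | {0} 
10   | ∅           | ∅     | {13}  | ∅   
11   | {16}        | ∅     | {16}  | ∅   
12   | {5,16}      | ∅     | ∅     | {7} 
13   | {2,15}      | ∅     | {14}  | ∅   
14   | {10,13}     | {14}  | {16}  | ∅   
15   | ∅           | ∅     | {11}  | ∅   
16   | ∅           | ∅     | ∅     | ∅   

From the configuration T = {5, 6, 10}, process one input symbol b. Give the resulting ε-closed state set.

{0, 1, 2, 3, 7, 8, 11, 13, 15, 16}

10 on b → {13}.
No b-transition from 5, 6.
Union after reading b: {13}.
Now take the ε-closure:
From 13 via ε: add 2, 15.
From 2 via ε: add 1, 11.
From 1 via ε: add 0, 3, 7.
From 11 via ε: add 16.
From 7 via ε: add 8.
No new states can be added; the closed set is {0, 1, 2, 3, 7, 8, 11, 13, 15, 16}.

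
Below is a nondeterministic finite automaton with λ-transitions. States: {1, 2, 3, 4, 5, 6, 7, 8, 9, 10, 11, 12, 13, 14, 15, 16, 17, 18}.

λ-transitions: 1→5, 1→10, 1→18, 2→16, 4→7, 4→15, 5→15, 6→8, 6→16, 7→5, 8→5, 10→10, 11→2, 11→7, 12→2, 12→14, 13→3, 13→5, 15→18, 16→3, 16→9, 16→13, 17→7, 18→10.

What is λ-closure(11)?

Start with {11}.
From 11 via λ: add 2, 7.
From 2 via λ: add 16.
From 7 via λ: add 5.
From 5 via λ: add 15.
From 16 via λ: add 3, 9, 13.
From 15 via λ: add 18.
From 18 via λ: add 10.
No new states can be added; the closed set is {2, 3, 5, 7, 9, 10, 11, 13, 15, 16, 18}.

{2, 3, 5, 7, 9, 10, 11, 13, 15, 16, 18}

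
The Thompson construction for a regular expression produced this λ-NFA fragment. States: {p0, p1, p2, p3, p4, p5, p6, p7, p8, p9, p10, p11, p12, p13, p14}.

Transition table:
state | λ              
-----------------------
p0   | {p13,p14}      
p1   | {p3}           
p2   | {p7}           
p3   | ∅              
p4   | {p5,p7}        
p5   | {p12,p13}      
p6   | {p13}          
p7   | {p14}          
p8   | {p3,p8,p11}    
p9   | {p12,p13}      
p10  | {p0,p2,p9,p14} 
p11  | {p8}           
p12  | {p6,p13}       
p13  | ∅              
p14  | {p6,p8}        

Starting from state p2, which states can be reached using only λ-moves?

Start with {p2}.
From p2 via λ: add p7.
From p7 via λ: add p14.
From p14 via λ: add p6, p8.
From p6 via λ: add p13.
From p8 via λ: add p3, p11.
No new states can be added; the closed set is {p2, p3, p6, p7, p8, p11, p13, p14}.

{p2, p3, p6, p7, p8, p11, p13, p14}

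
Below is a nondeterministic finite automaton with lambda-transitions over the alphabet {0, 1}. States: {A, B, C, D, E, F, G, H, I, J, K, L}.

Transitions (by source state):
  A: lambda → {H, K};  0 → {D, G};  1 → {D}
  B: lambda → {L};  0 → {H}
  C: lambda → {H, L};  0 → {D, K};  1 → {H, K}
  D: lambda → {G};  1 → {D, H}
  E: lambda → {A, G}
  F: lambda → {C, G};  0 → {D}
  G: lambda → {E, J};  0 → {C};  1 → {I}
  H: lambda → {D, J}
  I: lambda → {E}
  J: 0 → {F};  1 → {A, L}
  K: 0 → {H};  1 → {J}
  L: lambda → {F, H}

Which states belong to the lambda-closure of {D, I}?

{A, D, E, G, H, I, J, K}

Start with {D, I}.
From D via lambda: add G.
From I via lambda: add E.
From E via lambda: add A.
From G via lambda: add J.
From A via lambda: add H, K.
No new states can be added; the closed set is {A, D, E, G, H, I, J, K}.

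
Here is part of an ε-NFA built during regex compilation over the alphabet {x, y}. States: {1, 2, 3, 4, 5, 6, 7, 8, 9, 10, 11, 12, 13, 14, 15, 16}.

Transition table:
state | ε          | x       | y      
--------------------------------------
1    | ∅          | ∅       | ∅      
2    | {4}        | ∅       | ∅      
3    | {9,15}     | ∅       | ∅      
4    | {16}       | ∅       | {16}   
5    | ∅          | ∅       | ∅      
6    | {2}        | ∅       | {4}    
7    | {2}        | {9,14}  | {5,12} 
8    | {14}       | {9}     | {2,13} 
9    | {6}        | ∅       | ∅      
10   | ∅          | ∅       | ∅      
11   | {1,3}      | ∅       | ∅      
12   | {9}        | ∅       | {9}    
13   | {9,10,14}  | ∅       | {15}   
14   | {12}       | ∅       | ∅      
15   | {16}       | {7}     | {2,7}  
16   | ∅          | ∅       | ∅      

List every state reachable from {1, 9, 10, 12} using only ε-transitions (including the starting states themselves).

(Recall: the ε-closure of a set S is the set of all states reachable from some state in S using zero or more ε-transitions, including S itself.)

{1, 2, 4, 6, 9, 10, 12, 16}

Start with {1, 9, 10, 12}.
From 9 via ε: add 6.
From 6 via ε: add 2.
From 2 via ε: add 4.
From 4 via ε: add 16.
No new states can be added; the closed set is {1, 2, 4, 6, 9, 10, 12, 16}.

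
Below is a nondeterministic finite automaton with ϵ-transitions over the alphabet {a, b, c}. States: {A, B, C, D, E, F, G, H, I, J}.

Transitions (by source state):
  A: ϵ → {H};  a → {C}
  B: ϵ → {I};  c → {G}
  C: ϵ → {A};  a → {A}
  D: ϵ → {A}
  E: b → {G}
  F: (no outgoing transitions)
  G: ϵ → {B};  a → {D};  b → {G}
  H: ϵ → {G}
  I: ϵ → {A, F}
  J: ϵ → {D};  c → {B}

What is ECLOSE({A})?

Start with {A}.
From A via ϵ: add H.
From H via ϵ: add G.
From G via ϵ: add B.
From B via ϵ: add I.
From I via ϵ: add F.
No new states can be added; the closed set is {A, B, F, G, H, I}.

{A, B, F, G, H, I}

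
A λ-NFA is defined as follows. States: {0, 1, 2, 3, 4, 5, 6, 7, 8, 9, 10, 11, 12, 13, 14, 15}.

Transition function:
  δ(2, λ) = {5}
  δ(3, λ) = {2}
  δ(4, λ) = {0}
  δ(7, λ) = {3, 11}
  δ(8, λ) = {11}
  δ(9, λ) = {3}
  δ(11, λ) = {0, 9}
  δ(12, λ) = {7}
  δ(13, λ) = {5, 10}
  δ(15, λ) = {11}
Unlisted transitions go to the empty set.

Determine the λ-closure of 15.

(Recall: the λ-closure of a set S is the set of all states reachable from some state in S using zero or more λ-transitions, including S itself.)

Start with {15}.
From 15 via λ: add 11.
From 11 via λ: add 0, 9.
From 9 via λ: add 3.
From 3 via λ: add 2.
From 2 via λ: add 5.
No new states can be added; the closed set is {0, 2, 3, 5, 9, 11, 15}.

{0, 2, 3, 5, 9, 11, 15}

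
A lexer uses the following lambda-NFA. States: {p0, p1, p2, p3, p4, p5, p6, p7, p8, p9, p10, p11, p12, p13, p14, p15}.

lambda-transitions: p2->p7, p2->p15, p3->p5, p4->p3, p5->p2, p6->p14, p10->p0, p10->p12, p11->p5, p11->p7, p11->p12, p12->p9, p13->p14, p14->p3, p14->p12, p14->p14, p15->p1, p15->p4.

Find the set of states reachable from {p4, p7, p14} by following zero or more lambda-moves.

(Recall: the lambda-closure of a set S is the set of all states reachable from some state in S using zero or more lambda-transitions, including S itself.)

{p1, p2, p3, p4, p5, p7, p9, p12, p14, p15}

Start with {p4, p7, p14}.
From p4 via lambda: add p3.
From p14 via lambda: add p12.
From p3 via lambda: add p5.
From p12 via lambda: add p9.
From p5 via lambda: add p2.
From p2 via lambda: add p15.
From p15 via lambda: add p1.
No new states can be added; the closed set is {p1, p2, p3, p4, p5, p7, p9, p12, p14, p15}.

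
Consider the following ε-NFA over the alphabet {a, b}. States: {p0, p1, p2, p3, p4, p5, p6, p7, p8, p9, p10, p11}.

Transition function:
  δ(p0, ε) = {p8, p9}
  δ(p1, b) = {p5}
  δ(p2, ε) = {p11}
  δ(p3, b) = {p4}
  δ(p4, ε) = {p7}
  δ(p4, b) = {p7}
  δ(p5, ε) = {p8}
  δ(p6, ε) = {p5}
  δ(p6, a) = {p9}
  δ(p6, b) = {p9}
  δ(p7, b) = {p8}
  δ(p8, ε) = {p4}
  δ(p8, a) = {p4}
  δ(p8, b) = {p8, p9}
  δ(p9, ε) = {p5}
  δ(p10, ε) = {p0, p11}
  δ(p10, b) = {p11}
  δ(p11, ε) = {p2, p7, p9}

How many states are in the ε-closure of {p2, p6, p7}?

Start with {p2, p6, p7}.
From p2 via ε: add p11.
From p6 via ε: add p5.
From p5 via ε: add p8.
From p11 via ε: add p9.
From p8 via ε: add p4.
ε-closure = {p2, p4, p5, p6, p7, p8, p9, p11}, which has 8 states.

8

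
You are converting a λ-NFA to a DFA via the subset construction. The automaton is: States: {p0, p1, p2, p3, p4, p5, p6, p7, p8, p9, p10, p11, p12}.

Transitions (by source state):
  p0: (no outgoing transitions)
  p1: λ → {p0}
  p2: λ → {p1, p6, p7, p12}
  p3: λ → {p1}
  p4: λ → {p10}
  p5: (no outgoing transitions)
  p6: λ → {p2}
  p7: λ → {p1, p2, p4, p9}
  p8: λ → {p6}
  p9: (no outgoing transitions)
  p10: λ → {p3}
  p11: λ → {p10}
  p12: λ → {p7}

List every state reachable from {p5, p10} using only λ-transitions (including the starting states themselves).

Start with {p5, p10}.
From p10 via λ: add p3.
From p3 via λ: add p1.
From p1 via λ: add p0.
No new states can be added; the closed set is {p0, p1, p3, p5, p10}.

{p0, p1, p3, p5, p10}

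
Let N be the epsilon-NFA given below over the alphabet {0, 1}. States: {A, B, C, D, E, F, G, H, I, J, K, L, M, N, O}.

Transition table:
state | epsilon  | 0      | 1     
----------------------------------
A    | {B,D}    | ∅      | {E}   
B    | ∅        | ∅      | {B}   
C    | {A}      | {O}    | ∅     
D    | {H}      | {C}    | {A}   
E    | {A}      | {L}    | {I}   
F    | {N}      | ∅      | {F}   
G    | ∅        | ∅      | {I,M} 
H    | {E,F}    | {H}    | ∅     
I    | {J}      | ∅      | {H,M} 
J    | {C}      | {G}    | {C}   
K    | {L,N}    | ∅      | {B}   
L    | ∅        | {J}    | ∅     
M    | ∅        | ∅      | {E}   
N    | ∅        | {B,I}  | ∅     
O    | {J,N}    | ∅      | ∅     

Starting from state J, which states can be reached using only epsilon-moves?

Start with {J}.
From J via epsilon: add C.
From C via epsilon: add A.
From A via epsilon: add B, D.
From D via epsilon: add H.
From H via epsilon: add E, F.
From F via epsilon: add N.
No new states can be added; the closed set is {A, B, C, D, E, F, H, J, N}.

{A, B, C, D, E, F, H, J, N}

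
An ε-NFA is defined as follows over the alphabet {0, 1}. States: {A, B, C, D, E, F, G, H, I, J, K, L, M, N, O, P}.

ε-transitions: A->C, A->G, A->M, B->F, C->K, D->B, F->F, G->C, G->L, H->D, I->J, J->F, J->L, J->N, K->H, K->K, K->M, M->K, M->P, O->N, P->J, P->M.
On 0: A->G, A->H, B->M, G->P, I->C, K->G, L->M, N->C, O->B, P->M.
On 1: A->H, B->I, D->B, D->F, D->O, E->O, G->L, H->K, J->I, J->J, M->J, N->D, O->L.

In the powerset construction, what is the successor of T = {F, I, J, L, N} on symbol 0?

{B, C, D, F, H, J, K, L, M, N, P}

I on 0 → {C}.
L on 0 → {M}.
N on 0 → {C}.
No 0-transition from F, J.
Union after reading 0: {C, M}.
Now take the ε-closure:
From C via ε: add K.
From M via ε: add P.
From K via ε: add H.
From P via ε: add J.
From H via ε: add D.
From J via ε: add F, L, N.
From D via ε: add B.
No new states can be added; the closed set is {B, C, D, F, H, J, K, L, M, N, P}.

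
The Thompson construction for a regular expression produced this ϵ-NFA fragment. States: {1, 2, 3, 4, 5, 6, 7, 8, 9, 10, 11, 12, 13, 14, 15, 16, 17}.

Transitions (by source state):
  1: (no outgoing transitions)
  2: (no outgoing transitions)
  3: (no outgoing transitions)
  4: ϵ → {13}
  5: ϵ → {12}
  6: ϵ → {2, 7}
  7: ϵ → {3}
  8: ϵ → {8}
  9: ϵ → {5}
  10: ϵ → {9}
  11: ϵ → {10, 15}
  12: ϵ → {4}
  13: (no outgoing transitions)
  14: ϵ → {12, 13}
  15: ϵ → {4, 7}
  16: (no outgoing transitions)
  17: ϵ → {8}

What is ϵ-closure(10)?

Start with {10}.
From 10 via ϵ: add 9.
From 9 via ϵ: add 5.
From 5 via ϵ: add 12.
From 12 via ϵ: add 4.
From 4 via ϵ: add 13.
No new states can be added; the closed set is {4, 5, 9, 10, 12, 13}.

{4, 5, 9, 10, 12, 13}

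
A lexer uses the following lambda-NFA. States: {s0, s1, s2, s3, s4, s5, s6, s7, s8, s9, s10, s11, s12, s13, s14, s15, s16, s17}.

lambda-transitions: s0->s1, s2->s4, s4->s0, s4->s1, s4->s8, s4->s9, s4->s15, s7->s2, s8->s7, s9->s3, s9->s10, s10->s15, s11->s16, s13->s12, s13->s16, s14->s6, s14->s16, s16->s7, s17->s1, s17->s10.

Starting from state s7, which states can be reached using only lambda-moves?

{s0, s1, s2, s3, s4, s7, s8, s9, s10, s15}

Start with {s7}.
From s7 via lambda: add s2.
From s2 via lambda: add s4.
From s4 via lambda: add s0, s1, s8, s9, s15.
From s9 via lambda: add s3, s10.
No new states can be added; the closed set is {s0, s1, s2, s3, s4, s7, s8, s9, s10, s15}.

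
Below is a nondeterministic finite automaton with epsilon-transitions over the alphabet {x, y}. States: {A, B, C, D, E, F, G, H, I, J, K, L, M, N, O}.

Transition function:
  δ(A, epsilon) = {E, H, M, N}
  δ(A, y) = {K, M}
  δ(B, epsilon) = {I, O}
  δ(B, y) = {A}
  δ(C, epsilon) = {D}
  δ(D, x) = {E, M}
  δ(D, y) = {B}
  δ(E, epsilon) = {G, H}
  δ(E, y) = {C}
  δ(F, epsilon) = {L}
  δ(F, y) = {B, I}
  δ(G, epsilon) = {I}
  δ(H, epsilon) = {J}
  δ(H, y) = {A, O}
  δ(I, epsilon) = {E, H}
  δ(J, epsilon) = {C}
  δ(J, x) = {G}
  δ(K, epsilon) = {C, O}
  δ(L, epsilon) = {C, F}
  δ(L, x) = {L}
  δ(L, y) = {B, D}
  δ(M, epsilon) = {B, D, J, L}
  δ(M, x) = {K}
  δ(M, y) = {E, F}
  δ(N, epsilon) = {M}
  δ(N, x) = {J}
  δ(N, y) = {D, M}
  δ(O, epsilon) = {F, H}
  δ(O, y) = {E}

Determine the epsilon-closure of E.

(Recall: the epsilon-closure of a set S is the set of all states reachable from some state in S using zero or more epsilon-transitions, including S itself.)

{C, D, E, G, H, I, J}

Start with {E}.
From E via epsilon: add G, H.
From G via epsilon: add I.
From H via epsilon: add J.
From J via epsilon: add C.
From C via epsilon: add D.
No new states can be added; the closed set is {C, D, E, G, H, I, J}.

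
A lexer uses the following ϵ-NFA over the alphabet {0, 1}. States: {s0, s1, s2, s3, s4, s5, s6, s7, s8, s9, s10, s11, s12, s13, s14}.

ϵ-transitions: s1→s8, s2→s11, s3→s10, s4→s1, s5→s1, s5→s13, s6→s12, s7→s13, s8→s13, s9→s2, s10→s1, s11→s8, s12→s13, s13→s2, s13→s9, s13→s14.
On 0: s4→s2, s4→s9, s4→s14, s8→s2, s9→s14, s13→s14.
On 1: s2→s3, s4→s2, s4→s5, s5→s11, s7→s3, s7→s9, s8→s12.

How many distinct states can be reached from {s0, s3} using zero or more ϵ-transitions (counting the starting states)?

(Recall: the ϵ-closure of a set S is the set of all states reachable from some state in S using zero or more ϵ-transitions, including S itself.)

Start with {s0, s3}.
From s3 via ϵ: add s10.
From s10 via ϵ: add s1.
From s1 via ϵ: add s8.
From s8 via ϵ: add s13.
From s13 via ϵ: add s2, s9, s14.
From s2 via ϵ: add s11.
ϵ-closure = {s0, s1, s2, s3, s8, s9, s10, s11, s13, s14}, which has 10 states.

10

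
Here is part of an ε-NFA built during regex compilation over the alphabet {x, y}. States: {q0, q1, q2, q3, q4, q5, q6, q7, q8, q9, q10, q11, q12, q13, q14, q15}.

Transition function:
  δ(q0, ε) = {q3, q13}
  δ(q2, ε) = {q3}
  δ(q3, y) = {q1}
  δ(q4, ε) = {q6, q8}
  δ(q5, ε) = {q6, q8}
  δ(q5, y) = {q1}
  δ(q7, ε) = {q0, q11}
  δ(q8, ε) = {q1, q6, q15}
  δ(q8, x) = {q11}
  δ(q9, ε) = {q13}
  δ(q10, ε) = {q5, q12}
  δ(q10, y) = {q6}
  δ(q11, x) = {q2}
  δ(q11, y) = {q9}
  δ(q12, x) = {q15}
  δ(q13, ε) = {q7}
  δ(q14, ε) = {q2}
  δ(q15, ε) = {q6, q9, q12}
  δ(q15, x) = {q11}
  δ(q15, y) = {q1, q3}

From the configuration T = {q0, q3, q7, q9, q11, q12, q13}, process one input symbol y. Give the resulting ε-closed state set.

q3 on y → {q1}.
q11 on y → {q9}.
No y-transition from q0, q7, q9, q12, q13.
Union after reading y: {q1, q9}.
Now take the ε-closure:
From q9 via ε: add q13.
From q13 via ε: add q7.
From q7 via ε: add q0, q11.
From q0 via ε: add q3.
No new states can be added; the closed set is {q0, q1, q3, q7, q9, q11, q13}.

{q0, q1, q3, q7, q9, q11, q13}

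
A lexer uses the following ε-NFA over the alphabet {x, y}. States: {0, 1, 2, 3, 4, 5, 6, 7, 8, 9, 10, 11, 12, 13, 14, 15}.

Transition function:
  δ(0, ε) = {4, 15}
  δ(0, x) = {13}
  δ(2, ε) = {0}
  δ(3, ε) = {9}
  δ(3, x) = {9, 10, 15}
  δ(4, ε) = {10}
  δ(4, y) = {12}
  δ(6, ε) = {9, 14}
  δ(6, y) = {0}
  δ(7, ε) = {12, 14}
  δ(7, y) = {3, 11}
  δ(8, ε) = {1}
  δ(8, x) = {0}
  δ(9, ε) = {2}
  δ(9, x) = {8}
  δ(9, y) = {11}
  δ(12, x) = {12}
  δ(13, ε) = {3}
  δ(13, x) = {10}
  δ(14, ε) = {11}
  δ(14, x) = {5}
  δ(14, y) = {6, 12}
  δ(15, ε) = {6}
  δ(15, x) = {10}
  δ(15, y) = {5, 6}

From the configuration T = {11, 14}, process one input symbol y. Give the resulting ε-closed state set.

14 on y → {6, 12}.
No y-transition from 11.
Union after reading y: {6, 12}.
Now take the ε-closure:
From 6 via ε: add 9, 14.
From 9 via ε: add 2.
From 14 via ε: add 11.
From 2 via ε: add 0.
From 0 via ε: add 4, 15.
From 4 via ε: add 10.
No new states can be added; the closed set is {0, 2, 4, 6, 9, 10, 11, 12, 14, 15}.

{0, 2, 4, 6, 9, 10, 11, 12, 14, 15}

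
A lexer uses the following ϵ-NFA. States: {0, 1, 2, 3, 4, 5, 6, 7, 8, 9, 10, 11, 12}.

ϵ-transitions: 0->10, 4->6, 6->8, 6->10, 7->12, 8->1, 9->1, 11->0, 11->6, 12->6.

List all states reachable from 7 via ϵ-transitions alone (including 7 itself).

Start with {7}.
From 7 via ϵ: add 12.
From 12 via ϵ: add 6.
From 6 via ϵ: add 8, 10.
From 8 via ϵ: add 1.
No new states can be added; the closed set is {1, 6, 7, 8, 10, 12}.

{1, 6, 7, 8, 10, 12}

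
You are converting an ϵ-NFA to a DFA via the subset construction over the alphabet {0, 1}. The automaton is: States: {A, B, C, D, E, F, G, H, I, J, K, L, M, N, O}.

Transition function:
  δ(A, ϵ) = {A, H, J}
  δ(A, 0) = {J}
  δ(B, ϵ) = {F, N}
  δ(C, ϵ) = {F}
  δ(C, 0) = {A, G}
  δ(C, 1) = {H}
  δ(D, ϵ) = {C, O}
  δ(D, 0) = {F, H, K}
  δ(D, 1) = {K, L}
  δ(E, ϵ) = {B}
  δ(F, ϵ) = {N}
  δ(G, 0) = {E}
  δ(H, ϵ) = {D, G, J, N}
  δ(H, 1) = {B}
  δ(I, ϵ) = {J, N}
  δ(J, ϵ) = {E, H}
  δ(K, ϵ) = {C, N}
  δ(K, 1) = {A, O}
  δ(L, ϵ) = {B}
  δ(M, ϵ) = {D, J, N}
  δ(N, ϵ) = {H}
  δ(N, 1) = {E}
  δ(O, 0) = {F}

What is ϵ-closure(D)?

Start with {D}.
From D via ϵ: add C, O.
From C via ϵ: add F.
From F via ϵ: add N.
From N via ϵ: add H.
From H via ϵ: add G, J.
From J via ϵ: add E.
From E via ϵ: add B.
No new states can be added; the closed set is {B, C, D, E, F, G, H, J, N, O}.

{B, C, D, E, F, G, H, J, N, O}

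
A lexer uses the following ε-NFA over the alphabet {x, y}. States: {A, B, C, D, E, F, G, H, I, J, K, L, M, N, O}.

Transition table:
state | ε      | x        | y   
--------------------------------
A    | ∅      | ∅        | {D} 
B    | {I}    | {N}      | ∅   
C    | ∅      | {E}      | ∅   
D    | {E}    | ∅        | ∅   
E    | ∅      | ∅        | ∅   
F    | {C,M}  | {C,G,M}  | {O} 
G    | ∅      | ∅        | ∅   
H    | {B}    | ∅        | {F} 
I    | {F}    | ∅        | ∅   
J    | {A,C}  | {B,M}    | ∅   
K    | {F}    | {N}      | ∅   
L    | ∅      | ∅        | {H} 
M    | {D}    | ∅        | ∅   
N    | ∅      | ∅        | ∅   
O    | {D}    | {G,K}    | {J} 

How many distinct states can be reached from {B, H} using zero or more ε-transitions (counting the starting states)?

8

Start with {B, H}.
From B via ε: add I.
From I via ε: add F.
From F via ε: add C, M.
From M via ε: add D.
From D via ε: add E.
ε-closure = {B, C, D, E, F, H, I, M}, which has 8 states.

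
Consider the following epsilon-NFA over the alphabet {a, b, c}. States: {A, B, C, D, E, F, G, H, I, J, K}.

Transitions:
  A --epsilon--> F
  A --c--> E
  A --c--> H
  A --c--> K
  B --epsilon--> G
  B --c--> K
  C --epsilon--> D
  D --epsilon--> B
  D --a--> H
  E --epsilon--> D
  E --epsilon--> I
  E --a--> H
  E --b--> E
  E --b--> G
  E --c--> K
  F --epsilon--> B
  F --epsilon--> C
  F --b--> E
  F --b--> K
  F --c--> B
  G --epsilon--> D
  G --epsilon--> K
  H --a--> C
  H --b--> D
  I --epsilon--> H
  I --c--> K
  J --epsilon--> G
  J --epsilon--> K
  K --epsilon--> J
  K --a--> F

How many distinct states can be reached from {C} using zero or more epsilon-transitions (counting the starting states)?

Start with {C}.
From C via epsilon: add D.
From D via epsilon: add B.
From B via epsilon: add G.
From G via epsilon: add K.
From K via epsilon: add J.
epsilon-closure = {B, C, D, G, J, K}, which has 6 states.

6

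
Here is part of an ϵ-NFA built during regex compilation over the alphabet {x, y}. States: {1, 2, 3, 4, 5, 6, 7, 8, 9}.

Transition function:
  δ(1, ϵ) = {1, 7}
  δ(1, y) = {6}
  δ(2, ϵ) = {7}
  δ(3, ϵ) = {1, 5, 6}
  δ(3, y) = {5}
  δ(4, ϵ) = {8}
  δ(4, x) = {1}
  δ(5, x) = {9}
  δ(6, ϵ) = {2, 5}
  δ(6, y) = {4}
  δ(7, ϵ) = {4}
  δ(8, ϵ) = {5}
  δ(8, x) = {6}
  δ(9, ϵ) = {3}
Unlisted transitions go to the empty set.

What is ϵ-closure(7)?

Start with {7}.
From 7 via ϵ: add 4.
From 4 via ϵ: add 8.
From 8 via ϵ: add 5.
No new states can be added; the closed set is {4, 5, 7, 8}.

{4, 5, 7, 8}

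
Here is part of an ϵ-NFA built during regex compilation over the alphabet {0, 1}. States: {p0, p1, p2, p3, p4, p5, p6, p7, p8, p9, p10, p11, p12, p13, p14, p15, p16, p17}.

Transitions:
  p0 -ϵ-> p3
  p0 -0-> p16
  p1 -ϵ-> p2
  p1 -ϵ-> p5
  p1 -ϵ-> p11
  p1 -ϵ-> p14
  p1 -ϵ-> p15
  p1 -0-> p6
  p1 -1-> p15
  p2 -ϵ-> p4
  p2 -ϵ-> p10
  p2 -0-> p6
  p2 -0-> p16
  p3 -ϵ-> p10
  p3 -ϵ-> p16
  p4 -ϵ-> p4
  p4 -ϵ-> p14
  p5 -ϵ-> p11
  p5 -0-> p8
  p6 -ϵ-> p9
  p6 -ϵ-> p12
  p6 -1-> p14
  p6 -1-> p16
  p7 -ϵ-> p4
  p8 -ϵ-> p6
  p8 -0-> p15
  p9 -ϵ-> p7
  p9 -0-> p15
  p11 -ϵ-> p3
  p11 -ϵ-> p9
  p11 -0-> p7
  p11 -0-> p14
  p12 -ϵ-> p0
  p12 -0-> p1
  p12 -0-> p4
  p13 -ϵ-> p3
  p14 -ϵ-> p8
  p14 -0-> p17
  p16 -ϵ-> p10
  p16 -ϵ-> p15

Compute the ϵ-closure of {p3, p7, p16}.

Start with {p3, p7, p16}.
From p3 via ϵ: add p10.
From p7 via ϵ: add p4.
From p16 via ϵ: add p15.
From p4 via ϵ: add p14.
From p14 via ϵ: add p8.
From p8 via ϵ: add p6.
From p6 via ϵ: add p9, p12.
From p12 via ϵ: add p0.
No new states can be added; the closed set is {p0, p3, p4, p6, p7, p8, p9, p10, p12, p14, p15, p16}.

{p0, p3, p4, p6, p7, p8, p9, p10, p12, p14, p15, p16}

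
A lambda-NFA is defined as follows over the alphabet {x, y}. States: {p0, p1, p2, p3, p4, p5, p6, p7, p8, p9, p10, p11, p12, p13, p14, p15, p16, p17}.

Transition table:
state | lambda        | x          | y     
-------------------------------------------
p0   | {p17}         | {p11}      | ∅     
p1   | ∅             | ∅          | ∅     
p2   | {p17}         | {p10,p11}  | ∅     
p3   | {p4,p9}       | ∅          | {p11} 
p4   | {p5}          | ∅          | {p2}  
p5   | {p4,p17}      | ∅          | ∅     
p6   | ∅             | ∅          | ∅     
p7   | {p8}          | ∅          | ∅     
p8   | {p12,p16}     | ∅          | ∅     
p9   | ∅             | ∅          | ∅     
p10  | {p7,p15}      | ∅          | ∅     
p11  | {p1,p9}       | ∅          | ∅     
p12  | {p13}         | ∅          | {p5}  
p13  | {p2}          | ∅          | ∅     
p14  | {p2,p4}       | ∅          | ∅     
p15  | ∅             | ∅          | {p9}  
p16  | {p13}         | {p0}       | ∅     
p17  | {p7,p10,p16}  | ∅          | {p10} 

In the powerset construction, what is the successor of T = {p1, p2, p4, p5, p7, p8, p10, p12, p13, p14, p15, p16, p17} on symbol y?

{p2, p4, p5, p7, p8, p9, p10, p12, p13, p15, p16, p17}

p4 on y → {p2}.
p12 on y → {p5}.
p15 on y → {p9}.
p17 on y → {p10}.
No y-transition from p1, p2, p5, p7, p8, p10, p13, p14, p16.
Union after reading y: {p2, p5, p9, p10}.
Now take the lambda-closure:
From p2 via lambda: add p17.
From p5 via lambda: add p4.
From p10 via lambda: add p7, p15.
From p7 via lambda: add p8.
From p17 via lambda: add p16.
From p8 via lambda: add p12.
From p16 via lambda: add p13.
No new states can be added; the closed set is {p2, p4, p5, p7, p8, p9, p10, p12, p13, p15, p16, p17}.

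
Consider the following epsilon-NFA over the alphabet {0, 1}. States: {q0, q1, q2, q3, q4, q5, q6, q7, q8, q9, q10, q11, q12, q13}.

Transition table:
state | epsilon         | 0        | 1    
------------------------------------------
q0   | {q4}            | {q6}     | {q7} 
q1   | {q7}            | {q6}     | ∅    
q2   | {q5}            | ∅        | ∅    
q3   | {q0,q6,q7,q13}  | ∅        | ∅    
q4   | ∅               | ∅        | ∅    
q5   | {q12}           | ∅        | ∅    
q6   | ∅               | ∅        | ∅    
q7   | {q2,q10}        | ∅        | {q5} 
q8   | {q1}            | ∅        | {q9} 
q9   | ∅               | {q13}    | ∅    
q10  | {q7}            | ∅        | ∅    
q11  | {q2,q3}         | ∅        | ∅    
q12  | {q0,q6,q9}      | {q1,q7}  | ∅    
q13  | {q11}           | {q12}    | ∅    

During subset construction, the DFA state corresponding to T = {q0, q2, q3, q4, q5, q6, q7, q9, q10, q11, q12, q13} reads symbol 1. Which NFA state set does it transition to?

{q0, q2, q4, q5, q6, q7, q9, q10, q12}

q0 on 1 → {q7}.
q7 on 1 → {q5}.
No 1-transition from q2, q3, q4, q5, q6, q9, q10, q11, q12, q13.
Union after reading 1: {q5, q7}.
Now take the epsilon-closure:
From q5 via epsilon: add q12.
From q7 via epsilon: add q2, q10.
From q12 via epsilon: add q0, q6, q9.
From q0 via epsilon: add q4.
No new states can be added; the closed set is {q0, q2, q4, q5, q6, q7, q9, q10, q12}.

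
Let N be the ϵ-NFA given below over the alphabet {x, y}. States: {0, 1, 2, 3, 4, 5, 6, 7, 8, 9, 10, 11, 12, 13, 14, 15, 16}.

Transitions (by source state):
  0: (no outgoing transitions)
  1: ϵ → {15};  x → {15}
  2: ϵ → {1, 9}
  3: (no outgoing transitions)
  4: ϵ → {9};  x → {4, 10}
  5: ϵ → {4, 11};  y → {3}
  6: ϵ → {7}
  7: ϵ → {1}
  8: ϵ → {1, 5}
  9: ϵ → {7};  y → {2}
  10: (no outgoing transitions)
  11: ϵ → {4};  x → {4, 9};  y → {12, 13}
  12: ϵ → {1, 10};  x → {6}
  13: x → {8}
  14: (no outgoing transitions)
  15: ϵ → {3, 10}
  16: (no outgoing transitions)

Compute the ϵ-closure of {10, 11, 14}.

{1, 3, 4, 7, 9, 10, 11, 14, 15}

Start with {10, 11, 14}.
From 11 via ϵ: add 4.
From 4 via ϵ: add 9.
From 9 via ϵ: add 7.
From 7 via ϵ: add 1.
From 1 via ϵ: add 15.
From 15 via ϵ: add 3.
No new states can be added; the closed set is {1, 3, 4, 7, 9, 10, 11, 14, 15}.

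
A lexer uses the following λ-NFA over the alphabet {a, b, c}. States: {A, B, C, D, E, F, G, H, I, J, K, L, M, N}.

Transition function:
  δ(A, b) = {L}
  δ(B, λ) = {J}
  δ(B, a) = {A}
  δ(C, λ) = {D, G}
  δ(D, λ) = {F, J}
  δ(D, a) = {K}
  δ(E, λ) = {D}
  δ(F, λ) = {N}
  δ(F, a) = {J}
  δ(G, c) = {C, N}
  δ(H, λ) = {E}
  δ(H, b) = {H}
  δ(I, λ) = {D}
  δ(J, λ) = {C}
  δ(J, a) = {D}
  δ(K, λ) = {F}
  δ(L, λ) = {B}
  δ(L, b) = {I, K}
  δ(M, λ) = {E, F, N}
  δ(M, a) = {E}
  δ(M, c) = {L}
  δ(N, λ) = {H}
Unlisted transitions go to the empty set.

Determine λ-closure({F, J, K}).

Start with {F, J, K}.
From F via λ: add N.
From J via λ: add C.
From C via λ: add D, G.
From N via λ: add H.
From H via λ: add E.
No new states can be added; the closed set is {C, D, E, F, G, H, J, K, N}.

{C, D, E, F, G, H, J, K, N}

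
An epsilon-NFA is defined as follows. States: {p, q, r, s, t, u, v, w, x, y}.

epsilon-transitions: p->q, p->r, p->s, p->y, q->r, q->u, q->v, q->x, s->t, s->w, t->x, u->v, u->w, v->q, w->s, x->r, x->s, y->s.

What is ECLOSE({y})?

Start with {y}.
From y via epsilon: add s.
From s via epsilon: add t, w.
From t via epsilon: add x.
From x via epsilon: add r.
No new states can be added; the closed set is {r, s, t, w, x, y}.

{r, s, t, w, x, y}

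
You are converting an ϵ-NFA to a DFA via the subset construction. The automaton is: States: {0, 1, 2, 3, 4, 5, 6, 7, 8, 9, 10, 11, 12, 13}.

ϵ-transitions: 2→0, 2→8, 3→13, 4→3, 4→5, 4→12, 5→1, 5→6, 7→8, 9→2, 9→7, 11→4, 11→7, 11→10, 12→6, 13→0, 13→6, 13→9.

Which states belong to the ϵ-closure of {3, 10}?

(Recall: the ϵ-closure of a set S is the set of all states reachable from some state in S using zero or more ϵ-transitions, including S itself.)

{0, 2, 3, 6, 7, 8, 9, 10, 13}

Start with {3, 10}.
From 3 via ϵ: add 13.
From 13 via ϵ: add 0, 6, 9.
From 9 via ϵ: add 2, 7.
From 2 via ϵ: add 8.
No new states can be added; the closed set is {0, 2, 3, 6, 7, 8, 9, 10, 13}.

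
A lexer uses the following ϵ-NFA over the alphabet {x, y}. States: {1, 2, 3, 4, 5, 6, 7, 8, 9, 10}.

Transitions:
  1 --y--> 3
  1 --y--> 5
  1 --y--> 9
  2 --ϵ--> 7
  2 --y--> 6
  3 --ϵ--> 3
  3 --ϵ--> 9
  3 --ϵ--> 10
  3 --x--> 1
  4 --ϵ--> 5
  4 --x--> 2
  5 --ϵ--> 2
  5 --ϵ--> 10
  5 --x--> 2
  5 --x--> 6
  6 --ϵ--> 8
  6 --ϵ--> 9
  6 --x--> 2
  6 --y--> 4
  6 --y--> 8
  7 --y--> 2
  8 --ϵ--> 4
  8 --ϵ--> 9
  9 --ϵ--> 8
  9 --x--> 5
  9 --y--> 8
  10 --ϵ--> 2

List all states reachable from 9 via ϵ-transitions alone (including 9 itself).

{2, 4, 5, 7, 8, 9, 10}

Start with {9}.
From 9 via ϵ: add 8.
From 8 via ϵ: add 4.
From 4 via ϵ: add 5.
From 5 via ϵ: add 2, 10.
From 2 via ϵ: add 7.
No new states can be added; the closed set is {2, 4, 5, 7, 8, 9, 10}.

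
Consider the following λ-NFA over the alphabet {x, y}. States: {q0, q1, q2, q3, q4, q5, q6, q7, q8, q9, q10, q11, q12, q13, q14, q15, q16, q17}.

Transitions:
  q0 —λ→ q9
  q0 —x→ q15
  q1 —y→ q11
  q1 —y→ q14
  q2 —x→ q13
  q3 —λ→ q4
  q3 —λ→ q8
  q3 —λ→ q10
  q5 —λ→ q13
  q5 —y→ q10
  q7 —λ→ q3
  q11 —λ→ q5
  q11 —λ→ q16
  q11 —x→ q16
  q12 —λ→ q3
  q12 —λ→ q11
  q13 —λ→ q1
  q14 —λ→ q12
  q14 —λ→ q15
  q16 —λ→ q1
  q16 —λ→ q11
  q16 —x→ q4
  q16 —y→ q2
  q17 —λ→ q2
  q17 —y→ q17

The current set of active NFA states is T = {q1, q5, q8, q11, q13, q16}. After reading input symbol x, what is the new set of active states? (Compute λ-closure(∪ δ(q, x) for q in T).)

{q1, q4, q5, q11, q13, q16}

q11 on x → {q16}.
q16 on x → {q4}.
No x-transition from q1, q5, q8, q13.
Union after reading x: {q4, q16}.
Now take the λ-closure:
From q16 via λ: add q1, q11.
From q11 via λ: add q5.
From q5 via λ: add q13.
No new states can be added; the closed set is {q1, q4, q5, q11, q13, q16}.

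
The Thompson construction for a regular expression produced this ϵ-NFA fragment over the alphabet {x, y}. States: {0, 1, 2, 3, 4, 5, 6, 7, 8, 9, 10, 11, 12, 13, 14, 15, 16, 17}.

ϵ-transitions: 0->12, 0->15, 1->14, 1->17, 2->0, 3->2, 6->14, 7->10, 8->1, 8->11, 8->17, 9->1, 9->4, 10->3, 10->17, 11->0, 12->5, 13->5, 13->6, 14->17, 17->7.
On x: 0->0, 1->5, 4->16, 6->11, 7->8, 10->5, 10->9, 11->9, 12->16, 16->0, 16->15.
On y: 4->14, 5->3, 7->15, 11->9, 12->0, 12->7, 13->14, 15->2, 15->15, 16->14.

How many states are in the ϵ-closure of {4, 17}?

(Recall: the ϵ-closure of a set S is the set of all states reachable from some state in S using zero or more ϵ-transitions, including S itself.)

Start with {4, 17}.
From 17 via ϵ: add 7.
From 7 via ϵ: add 10.
From 10 via ϵ: add 3.
From 3 via ϵ: add 2.
From 2 via ϵ: add 0.
From 0 via ϵ: add 12, 15.
From 12 via ϵ: add 5.
ϵ-closure = {0, 2, 3, 4, 5, 7, 10, 12, 15, 17}, which has 10 states.

10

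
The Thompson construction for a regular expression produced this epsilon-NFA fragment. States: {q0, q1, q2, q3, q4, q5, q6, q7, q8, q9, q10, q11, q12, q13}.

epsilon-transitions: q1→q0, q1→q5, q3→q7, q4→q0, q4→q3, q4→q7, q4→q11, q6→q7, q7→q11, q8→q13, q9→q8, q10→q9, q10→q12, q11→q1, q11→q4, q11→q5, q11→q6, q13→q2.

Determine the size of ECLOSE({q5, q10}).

7

Start with {q5, q10}.
From q10 via epsilon: add q9, q12.
From q9 via epsilon: add q8.
From q8 via epsilon: add q13.
From q13 via epsilon: add q2.
epsilon-closure = {q2, q5, q8, q9, q10, q12, q13}, which has 7 states.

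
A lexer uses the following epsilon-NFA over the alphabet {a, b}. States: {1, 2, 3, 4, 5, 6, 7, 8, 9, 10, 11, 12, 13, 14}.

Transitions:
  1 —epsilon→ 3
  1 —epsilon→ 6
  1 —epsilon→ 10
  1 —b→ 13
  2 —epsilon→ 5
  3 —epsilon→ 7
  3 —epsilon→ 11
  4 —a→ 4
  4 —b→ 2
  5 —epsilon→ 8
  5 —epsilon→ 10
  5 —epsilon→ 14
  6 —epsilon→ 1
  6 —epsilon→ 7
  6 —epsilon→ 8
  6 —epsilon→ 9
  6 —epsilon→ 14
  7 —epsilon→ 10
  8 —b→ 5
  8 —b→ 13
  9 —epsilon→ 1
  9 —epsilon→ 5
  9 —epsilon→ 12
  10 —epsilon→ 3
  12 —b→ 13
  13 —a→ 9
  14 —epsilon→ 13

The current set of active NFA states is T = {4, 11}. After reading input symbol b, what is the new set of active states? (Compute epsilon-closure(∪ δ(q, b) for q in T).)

{2, 3, 5, 7, 8, 10, 11, 13, 14}

4 on b → {2}.
No b-transition from 11.
Union after reading b: {2}.
Now take the epsilon-closure:
From 2 via epsilon: add 5.
From 5 via epsilon: add 8, 10, 14.
From 10 via epsilon: add 3.
From 14 via epsilon: add 13.
From 3 via epsilon: add 7, 11.
No new states can be added; the closed set is {2, 3, 5, 7, 8, 10, 11, 13, 14}.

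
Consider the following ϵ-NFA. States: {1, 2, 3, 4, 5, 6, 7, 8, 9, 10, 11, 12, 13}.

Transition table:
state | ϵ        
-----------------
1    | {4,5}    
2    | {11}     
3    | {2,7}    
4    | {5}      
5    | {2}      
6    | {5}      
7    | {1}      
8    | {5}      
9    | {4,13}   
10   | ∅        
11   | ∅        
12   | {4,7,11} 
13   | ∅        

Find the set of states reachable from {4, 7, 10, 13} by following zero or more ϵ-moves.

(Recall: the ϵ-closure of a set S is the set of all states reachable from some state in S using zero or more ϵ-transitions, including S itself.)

{1, 2, 4, 5, 7, 10, 11, 13}

Start with {4, 7, 10, 13}.
From 4 via ϵ: add 5.
From 7 via ϵ: add 1.
From 5 via ϵ: add 2.
From 2 via ϵ: add 11.
No new states can be added; the closed set is {1, 2, 4, 5, 7, 10, 11, 13}.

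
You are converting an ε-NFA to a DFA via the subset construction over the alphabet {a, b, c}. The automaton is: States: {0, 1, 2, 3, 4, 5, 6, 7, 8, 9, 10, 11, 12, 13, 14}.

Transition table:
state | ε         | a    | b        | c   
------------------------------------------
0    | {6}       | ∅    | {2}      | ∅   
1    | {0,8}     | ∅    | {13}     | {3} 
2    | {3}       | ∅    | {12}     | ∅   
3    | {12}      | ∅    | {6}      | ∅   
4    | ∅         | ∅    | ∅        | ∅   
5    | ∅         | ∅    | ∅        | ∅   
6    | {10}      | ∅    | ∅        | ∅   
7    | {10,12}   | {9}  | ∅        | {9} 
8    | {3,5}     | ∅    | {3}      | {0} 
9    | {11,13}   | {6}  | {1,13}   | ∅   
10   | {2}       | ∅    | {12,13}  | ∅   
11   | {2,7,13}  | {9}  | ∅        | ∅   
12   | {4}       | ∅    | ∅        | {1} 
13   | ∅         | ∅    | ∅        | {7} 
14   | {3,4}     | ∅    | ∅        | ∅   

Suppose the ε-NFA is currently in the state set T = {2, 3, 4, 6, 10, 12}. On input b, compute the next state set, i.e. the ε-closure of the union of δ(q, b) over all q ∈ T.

{2, 3, 4, 6, 10, 12, 13}

2 on b → {12}.
3 on b → {6}.
10 on b → {12, 13}.
No b-transition from 4, 6, 12.
Union after reading b: {6, 12, 13}.
Now take the ε-closure:
From 6 via ε: add 10.
From 12 via ε: add 4.
From 10 via ε: add 2.
From 2 via ε: add 3.
No new states can be added; the closed set is {2, 3, 4, 6, 10, 12, 13}.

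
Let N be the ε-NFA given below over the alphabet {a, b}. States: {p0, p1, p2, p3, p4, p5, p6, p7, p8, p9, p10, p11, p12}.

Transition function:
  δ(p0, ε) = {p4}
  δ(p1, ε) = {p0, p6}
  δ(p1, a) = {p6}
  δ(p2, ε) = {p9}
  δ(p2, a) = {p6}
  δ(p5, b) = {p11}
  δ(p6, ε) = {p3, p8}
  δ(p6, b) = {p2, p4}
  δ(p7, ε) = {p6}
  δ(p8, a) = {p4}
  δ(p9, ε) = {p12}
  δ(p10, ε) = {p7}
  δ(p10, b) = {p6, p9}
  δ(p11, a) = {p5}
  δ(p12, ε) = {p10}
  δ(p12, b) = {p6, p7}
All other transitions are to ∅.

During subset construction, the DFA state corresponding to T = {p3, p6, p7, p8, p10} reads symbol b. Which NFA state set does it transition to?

p6 on b → {p2, p4}.
p10 on b → {p6, p9}.
No b-transition from p3, p7, p8.
Union after reading b: {p2, p4, p6, p9}.
Now take the ε-closure:
From p6 via ε: add p3, p8.
From p9 via ε: add p12.
From p12 via ε: add p10.
From p10 via ε: add p7.
No new states can be added; the closed set is {p2, p3, p4, p6, p7, p8, p9, p10, p12}.

{p2, p3, p4, p6, p7, p8, p9, p10, p12}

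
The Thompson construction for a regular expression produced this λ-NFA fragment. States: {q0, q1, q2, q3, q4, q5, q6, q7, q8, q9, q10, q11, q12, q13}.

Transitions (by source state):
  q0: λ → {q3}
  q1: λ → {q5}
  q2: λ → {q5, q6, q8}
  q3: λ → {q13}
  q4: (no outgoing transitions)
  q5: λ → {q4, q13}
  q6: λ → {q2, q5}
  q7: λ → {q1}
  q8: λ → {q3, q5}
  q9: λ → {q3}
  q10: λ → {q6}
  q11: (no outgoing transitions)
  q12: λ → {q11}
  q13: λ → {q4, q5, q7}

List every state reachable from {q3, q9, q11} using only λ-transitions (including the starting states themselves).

{q1, q3, q4, q5, q7, q9, q11, q13}

Start with {q3, q9, q11}.
From q3 via λ: add q13.
From q13 via λ: add q4, q5, q7.
From q7 via λ: add q1.
No new states can be added; the closed set is {q1, q3, q4, q5, q7, q9, q11, q13}.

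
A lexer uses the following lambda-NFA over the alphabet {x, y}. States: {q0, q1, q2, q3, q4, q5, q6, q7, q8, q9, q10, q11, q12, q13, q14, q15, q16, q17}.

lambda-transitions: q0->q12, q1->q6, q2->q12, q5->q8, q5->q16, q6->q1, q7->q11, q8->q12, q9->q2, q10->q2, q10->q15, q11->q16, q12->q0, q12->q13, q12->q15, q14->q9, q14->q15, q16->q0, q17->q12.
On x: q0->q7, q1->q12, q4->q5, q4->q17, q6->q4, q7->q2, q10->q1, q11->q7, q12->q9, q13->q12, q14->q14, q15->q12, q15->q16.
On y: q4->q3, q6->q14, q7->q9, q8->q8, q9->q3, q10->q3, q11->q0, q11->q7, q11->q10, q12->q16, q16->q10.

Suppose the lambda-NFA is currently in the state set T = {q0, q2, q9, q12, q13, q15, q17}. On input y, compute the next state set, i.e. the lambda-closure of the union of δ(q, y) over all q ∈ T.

{q0, q3, q12, q13, q15, q16}

q9 on y → {q3}.
q12 on y → {q16}.
No y-transition from q0, q2, q13, q15, q17.
Union after reading y: {q3, q16}.
Now take the lambda-closure:
From q16 via lambda: add q0.
From q0 via lambda: add q12.
From q12 via lambda: add q13, q15.
No new states can be added; the closed set is {q0, q3, q12, q13, q15, q16}.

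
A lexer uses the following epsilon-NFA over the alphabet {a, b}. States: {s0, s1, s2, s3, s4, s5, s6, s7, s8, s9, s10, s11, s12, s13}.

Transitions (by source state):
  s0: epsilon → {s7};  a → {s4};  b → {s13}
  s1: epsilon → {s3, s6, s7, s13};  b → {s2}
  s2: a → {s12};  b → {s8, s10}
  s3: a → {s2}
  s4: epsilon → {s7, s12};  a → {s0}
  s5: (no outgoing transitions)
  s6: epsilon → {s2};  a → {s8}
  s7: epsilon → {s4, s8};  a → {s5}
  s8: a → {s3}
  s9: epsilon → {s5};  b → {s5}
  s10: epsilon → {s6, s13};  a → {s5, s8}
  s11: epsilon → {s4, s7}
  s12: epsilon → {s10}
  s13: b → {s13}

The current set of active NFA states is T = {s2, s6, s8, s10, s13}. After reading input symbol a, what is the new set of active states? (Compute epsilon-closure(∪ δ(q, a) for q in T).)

{s2, s3, s5, s6, s8, s10, s12, s13}

s2 on a → {s12}.
s6 on a → {s8}.
s8 on a → {s3}.
s10 on a → {s5, s8}.
No a-transition from s13.
Union after reading a: {s3, s5, s8, s12}.
Now take the epsilon-closure:
From s12 via epsilon: add s10.
From s10 via epsilon: add s6, s13.
From s6 via epsilon: add s2.
No new states can be added; the closed set is {s2, s3, s5, s6, s8, s10, s12, s13}.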